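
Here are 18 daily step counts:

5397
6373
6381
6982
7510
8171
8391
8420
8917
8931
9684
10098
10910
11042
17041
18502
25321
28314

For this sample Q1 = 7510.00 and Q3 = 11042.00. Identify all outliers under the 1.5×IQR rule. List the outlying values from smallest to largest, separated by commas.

IQR = Q3 − Q1 = 11042.00 − 7510.00 = 3532.00.
Lower fence = Q1 − 1.5·IQR = 7510.00 − 5298.00 = 2212.00.
Upper fence = Q3 + 1.5·IQR = 11042.00 + 5298.00 = 16340.00.
17041 > 16340.00 → outlier.
18502 > 16340.00 → outlier.
25321 > 16340.00 → outlier.
28314 > 16340.00 → outlier.
All remaining values lie within [2212.00, 16340.00].

17041, 18502, 25321, 28314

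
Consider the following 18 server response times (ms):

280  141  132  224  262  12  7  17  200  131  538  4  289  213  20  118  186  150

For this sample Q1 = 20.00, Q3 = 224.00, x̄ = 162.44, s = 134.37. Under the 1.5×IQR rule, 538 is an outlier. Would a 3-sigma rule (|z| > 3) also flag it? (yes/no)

z = (538 − 162.44) / 134.37 = 2.79.
|z| = 2.79 ≤ 3.

no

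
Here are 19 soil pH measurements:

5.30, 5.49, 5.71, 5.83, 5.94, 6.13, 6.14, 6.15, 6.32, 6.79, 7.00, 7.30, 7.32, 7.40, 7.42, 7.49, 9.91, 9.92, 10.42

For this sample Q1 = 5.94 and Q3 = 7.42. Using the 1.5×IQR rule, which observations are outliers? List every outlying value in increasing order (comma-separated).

IQR = Q3 − Q1 = 7.42 − 5.94 = 1.48.
Lower fence = Q1 − 1.5·IQR = 5.94 − 2.22 = 3.72.
Upper fence = Q3 + 1.5·IQR = 7.42 + 2.22 = 9.64.
9.91 > 9.64 → outlier.
9.92 > 9.64 → outlier.
10.42 > 9.64 → outlier.
All remaining values lie within [3.72, 9.64].

9.91, 9.92, 10.42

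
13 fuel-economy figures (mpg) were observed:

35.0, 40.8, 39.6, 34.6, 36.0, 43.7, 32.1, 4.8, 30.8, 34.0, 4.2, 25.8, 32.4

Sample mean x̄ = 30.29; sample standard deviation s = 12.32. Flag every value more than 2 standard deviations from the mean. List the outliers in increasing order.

Cutoffs at x̄ ± 2s: 30.29 ± 2·12.32 = [5.65, 54.93].
4.2: z = -2.12, |z| > 2 → outlier.
4.8: z = -2.07, |z| > 2 → outlier.
Every other value lies within [5.65, 54.93].

4.2, 4.8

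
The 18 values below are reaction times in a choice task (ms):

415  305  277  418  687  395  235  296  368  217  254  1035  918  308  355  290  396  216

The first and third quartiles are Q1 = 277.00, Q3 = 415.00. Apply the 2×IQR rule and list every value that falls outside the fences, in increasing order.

918, 1035

IQR = Q3 − Q1 = 415.00 − 277.00 = 138.00.
Lower fence = Q1 − 2·IQR = 277.00 − 276.00 = 1.00.
Upper fence = Q3 + 2·IQR = 415.00 + 276.00 = 691.00.
918 > 691.00 → outlier.
1035 > 691.00 → outlier.
All remaining values lie within [1.00, 691.00].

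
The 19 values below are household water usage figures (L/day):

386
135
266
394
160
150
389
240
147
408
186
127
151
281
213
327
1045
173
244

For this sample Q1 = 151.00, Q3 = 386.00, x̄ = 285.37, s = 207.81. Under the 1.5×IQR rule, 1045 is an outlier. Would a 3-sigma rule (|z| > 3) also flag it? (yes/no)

yes

z = (1045 − 285.37) / 207.81 = 3.66.
|z| = 3.66 > 3.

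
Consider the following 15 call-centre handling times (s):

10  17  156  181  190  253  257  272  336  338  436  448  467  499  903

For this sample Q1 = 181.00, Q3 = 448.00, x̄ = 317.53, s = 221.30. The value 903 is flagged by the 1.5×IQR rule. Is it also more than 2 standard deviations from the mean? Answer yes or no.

yes

z = (903 − 317.53) / 221.30 = 2.65.
|z| = 2.65 > 2.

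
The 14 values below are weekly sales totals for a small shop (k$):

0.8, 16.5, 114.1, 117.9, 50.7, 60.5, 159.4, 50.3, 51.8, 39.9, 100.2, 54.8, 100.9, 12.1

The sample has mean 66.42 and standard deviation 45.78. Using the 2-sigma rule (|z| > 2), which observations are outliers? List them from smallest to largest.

Cutoffs at x̄ ± 2s: 66.42 ± 2·45.78 = [-25.14, 157.98].
159.4: z = 2.03, |z| > 2 → outlier.
Every other value lies within [-25.14, 157.98].

159.4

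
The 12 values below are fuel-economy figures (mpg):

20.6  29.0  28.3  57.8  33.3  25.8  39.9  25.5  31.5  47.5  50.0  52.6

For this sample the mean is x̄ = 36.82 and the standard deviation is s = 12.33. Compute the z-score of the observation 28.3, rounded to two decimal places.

-0.69

z = (28.3 − 36.82) / 12.33 = -0.69.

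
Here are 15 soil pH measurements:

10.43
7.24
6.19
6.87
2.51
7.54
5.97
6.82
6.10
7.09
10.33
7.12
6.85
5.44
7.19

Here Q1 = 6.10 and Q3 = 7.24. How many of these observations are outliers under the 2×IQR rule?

IQR = 1.14; fences at 6.10 − 2.28 = 3.82 and 7.24 + 2.28 = 9.52.
Outside the cutoffs: 2.51, 10.33, 10.43.

3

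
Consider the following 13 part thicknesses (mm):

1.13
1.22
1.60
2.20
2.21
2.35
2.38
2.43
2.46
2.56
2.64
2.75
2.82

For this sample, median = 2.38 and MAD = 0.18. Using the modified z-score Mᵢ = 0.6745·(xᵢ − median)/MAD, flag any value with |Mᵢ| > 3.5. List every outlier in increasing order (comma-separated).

|Mᵢ| > 3.5 ⇔ |xᵢ − 2.38| > 3.5·0.18/0.6745 = 0.93.
So outliers lie outside [1.45, 3.31].
1.13: M = -4.68 → outlier.
1.22: M = -4.35 → outlier.

1.13, 1.22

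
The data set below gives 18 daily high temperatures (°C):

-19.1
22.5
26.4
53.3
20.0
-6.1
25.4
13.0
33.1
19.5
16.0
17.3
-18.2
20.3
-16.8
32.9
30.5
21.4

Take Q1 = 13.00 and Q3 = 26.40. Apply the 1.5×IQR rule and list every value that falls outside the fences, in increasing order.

IQR = Q3 − Q1 = 26.40 − 13.00 = 13.40.
Lower fence = Q1 − 1.5·IQR = 13.00 − 20.10 = -7.10.
Upper fence = Q3 + 1.5·IQR = 26.40 + 20.10 = 46.50.
-19.1 < -7.10 → outlier.
-18.2 < -7.10 → outlier.
-16.8 < -7.10 → outlier.
53.3 > 46.50 → outlier.
All remaining values lie within [-7.10, 46.50].

-19.1, -18.2, -16.8, 53.3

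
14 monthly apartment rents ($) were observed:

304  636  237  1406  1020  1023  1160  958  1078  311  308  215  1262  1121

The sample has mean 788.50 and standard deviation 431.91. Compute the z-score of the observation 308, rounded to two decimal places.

-1.11

z = (308 − 788.50) / 431.91 = -1.11.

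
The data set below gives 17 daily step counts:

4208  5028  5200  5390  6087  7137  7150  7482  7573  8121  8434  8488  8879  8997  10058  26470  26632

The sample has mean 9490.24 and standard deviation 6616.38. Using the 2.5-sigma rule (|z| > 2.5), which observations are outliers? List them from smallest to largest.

Cutoffs at x̄ ± 2.5s: 9490.24 ± 2.5·6616.38 = [-7050.71, 26031.19].
26470: z = 2.57, |z| > 2.5 → outlier.
26632: z = 2.59, |z| > 2.5 → outlier.
Every other value lies within [-7050.71, 26031.19].

26470, 26632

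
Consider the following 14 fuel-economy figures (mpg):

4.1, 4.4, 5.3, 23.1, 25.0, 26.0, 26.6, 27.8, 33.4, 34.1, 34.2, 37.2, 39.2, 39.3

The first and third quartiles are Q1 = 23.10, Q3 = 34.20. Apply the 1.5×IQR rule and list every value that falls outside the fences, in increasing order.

IQR = Q3 − Q1 = 34.20 − 23.10 = 11.10.
Lower fence = Q1 − 1.5·IQR = 23.10 − 16.65 = 6.45.
Upper fence = Q3 + 1.5·IQR = 34.20 + 16.65 = 50.85.
4.1 < 6.45 → outlier.
4.4 < 6.45 → outlier.
5.3 < 6.45 → outlier.
All remaining values lie within [6.45, 50.85].

4.1, 4.4, 5.3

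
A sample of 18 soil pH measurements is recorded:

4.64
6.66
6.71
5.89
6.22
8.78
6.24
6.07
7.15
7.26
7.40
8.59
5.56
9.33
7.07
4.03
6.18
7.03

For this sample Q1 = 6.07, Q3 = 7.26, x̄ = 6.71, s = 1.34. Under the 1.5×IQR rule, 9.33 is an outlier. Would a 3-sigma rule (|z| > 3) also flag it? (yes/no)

no

z = (9.33 − 6.71) / 1.34 = 1.96.
|z| = 1.96 ≤ 3.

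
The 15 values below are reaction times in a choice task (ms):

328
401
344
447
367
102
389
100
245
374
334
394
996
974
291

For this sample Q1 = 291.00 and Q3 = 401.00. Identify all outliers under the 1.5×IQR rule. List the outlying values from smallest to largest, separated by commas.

100, 102, 974, 996

IQR = Q3 − Q1 = 401.00 − 291.00 = 110.00.
Lower fence = Q1 − 1.5·IQR = 291.00 − 165.00 = 126.00.
Upper fence = Q3 + 1.5·IQR = 401.00 + 165.00 = 566.00.
100 < 126.00 → outlier.
102 < 126.00 → outlier.
974 > 566.00 → outlier.
996 > 566.00 → outlier.
All remaining values lie within [126.00, 566.00].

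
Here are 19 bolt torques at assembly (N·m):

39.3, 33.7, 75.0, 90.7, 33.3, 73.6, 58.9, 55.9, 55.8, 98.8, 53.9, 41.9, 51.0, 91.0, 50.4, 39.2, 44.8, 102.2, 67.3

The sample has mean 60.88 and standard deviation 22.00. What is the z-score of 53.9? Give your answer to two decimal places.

z = (53.9 − 60.88) / 22.00 = -0.32.

-0.32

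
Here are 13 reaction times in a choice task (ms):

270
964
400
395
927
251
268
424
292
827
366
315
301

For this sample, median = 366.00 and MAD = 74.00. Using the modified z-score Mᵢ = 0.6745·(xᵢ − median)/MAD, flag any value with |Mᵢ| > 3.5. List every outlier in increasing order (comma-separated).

|Mᵢ| > 3.5 ⇔ |xᵢ − 366.00| > 3.5·74.00/0.6745 = 383.99.
So outliers lie outside [-17.99, 749.99].
827: M = 4.20 → outlier.
927: M = 5.11 → outlier.
964: M = 5.45 → outlier.

827, 927, 964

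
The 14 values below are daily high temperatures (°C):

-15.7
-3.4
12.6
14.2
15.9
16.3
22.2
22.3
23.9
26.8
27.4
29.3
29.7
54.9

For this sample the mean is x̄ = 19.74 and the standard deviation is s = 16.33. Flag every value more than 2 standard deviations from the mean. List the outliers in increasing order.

Cutoffs at x̄ ± 2s: 19.74 ± 2·16.33 = [-12.92, 52.40].
-15.7: z = -2.17, |z| > 2 → outlier.
54.9: z = 2.15, |z| > 2 → outlier.
Every other value lies within [-12.92, 52.40].

-15.7, 54.9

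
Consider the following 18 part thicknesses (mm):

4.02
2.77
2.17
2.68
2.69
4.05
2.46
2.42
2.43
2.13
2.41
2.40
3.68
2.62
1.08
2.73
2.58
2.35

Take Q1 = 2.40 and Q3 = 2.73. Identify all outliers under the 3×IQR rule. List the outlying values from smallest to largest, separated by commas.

1.08, 4.02, 4.05

IQR = Q3 − Q1 = 2.73 − 2.40 = 0.33.
Lower fence = Q1 − 3·IQR = 2.40 − 0.99 = 1.41.
Upper fence = Q3 + 3·IQR = 2.73 + 0.99 = 3.72.
1.08 < 1.41 → outlier.
4.02 > 3.72 → outlier.
4.05 > 3.72 → outlier.
All remaining values lie within [1.41, 3.72].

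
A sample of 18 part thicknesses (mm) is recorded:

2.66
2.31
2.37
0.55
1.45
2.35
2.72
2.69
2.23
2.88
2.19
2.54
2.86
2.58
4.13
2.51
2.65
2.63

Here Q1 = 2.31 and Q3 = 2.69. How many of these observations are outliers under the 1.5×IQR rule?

3

IQR = 0.38; fences at 2.31 − 0.57 = 1.74 and 2.69 + 0.57 = 3.26.
Outside the cutoffs: 0.55, 1.45, 4.13.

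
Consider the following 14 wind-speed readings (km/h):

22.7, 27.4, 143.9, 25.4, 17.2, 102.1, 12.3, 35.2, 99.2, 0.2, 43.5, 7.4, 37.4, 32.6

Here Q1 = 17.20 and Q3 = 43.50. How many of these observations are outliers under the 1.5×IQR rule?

3

IQR = 26.30; fences at 17.20 − 39.45 = -22.25 and 43.50 + 39.45 = 82.95.
Outside the cutoffs: 99.2, 102.1, 143.9.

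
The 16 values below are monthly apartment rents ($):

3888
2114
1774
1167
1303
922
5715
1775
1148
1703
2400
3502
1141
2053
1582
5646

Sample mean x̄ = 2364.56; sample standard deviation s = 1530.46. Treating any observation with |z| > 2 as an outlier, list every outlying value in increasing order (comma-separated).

Cutoffs at x̄ ± 2s: 2364.56 ± 2·1530.46 = [-696.36, 5425.48].
5646: z = 2.14, |z| > 2 → outlier.
5715: z = 2.19, |z| > 2 → outlier.
Every other value lies within [-696.36, 5425.48].

5646, 5715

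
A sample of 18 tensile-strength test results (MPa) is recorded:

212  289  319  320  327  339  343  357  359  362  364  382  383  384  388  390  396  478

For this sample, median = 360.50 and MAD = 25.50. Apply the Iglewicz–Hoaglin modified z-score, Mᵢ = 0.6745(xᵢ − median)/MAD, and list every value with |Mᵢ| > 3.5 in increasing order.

|Mᵢ| > 3.5 ⇔ |xᵢ − 360.50| > 3.5·25.50/0.6745 = 132.32.
So outliers lie outside [228.18, 492.82].
212: M = -3.93 → outlier.

212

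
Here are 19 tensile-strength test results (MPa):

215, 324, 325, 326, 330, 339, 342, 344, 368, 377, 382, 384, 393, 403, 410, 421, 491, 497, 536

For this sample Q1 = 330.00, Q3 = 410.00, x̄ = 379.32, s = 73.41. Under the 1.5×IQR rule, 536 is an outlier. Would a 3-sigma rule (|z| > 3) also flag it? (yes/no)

no

z = (536 − 379.32) / 73.41 = 2.13.
|z| = 2.13 ≤ 3.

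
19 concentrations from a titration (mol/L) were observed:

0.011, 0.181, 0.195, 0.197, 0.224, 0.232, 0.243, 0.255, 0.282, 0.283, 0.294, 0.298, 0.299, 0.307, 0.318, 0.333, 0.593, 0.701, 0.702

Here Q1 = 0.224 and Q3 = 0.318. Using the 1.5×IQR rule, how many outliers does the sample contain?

IQR = 0.094; fences at 0.224 − 0.141 = 0.083 and 0.318 + 0.141 = 0.459.
Outside the cutoffs: 0.011, 0.593, 0.701, 0.702.

4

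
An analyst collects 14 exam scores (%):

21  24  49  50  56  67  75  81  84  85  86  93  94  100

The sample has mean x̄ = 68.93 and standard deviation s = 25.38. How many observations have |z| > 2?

Cutoffs: x̄ ± 2s = [18.17, 119.69].
Every value lies within the cutoffs.

0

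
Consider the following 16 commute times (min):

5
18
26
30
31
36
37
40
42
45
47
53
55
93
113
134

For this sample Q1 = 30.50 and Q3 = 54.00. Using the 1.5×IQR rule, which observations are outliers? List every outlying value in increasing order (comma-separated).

IQR = Q3 − Q1 = 54.00 − 30.50 = 23.50.
Lower fence = Q1 − 1.5·IQR = 30.50 − 35.25 = -4.75.
Upper fence = Q3 + 1.5·IQR = 54.00 + 35.25 = 89.25.
93 > 89.25 → outlier.
113 > 89.25 → outlier.
134 > 89.25 → outlier.
All remaining values lie within [-4.75, 89.25].

93, 113, 134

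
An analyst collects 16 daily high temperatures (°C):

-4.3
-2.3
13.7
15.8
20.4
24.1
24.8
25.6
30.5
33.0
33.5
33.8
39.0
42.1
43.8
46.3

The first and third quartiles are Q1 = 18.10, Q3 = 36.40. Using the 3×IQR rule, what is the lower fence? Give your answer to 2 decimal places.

IQR = Q3 − Q1 = 36.40 − 18.10 = 18.30.
Lower fence = Q1 − 3·IQR = 18.10 − 54.90 = -36.80.
Upper fence = Q3 + 3·IQR = 36.40 + 54.90 = 91.30.

-36.80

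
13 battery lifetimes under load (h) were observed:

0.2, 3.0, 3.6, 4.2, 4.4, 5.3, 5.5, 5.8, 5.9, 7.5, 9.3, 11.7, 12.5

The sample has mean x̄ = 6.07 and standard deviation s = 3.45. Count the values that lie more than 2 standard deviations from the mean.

Cutoffs: x̄ ± 2s = [-0.83, 12.97].
Every value lies within the cutoffs.

0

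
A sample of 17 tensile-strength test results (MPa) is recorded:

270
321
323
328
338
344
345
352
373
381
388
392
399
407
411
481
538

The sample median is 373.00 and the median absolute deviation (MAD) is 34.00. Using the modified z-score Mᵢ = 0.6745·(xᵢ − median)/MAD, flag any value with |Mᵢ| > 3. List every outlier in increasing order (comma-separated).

|Mᵢ| > 3 ⇔ |xᵢ − 373.00| > 3·34.00/0.6745 = 151.22.
So outliers lie outside [221.78, 524.22].
538: M = 3.27 → outlier.

538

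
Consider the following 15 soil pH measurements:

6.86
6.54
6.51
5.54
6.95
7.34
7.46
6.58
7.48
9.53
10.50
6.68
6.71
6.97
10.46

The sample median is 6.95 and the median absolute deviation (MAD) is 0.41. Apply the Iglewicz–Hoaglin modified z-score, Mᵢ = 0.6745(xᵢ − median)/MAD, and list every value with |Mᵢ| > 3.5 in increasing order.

9.53, 10.46, 10.50

|Mᵢ| > 3.5 ⇔ |xᵢ − 6.95| > 3.5·0.41/0.6745 = 2.13.
So outliers lie outside [4.82, 9.08].
9.53: M = 4.24 → outlier.
10.46: M = 5.77 → outlier.
10.50: M = 5.84 → outlier.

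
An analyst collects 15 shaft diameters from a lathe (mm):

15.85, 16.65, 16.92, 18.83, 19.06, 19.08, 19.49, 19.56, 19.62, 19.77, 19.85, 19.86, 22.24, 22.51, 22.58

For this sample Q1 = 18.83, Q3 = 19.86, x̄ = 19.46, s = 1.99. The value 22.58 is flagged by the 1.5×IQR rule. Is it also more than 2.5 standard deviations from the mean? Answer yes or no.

z = (22.58 − 19.46) / 1.99 = 1.57.
|z| = 1.57 ≤ 2.5.

no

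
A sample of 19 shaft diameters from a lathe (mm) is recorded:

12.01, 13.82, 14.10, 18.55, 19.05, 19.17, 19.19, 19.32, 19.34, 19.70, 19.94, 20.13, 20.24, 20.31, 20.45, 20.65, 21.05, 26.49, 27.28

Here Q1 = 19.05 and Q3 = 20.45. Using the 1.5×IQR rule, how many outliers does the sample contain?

IQR = 1.40; fences at 19.05 − 2.10 = 16.95 and 20.45 + 2.10 = 22.55.
Outside the cutoffs: 12.01, 13.82, 14.10, 26.49, 27.28.

5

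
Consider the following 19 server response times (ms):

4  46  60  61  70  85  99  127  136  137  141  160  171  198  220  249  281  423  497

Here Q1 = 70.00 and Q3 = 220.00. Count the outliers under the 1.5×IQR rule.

IQR = 150.00; fences at 70.00 − 225.00 = -155.00 and 220.00 + 225.00 = 445.00.
Outside the cutoffs: 497.

1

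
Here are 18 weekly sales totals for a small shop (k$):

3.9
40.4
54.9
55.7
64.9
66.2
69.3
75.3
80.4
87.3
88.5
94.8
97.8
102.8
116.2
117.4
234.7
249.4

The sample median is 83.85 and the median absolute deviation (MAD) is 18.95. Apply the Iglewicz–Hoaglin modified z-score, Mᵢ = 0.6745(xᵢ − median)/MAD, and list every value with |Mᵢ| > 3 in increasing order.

|Mᵢ| > 3 ⇔ |xᵢ − 83.85| > 3·18.95/0.6745 = 84.28.
So outliers lie outside [-0.43, 168.13].
234.7: M = 5.37 → outlier.
249.4: M = 5.89 → outlier.

234.7, 249.4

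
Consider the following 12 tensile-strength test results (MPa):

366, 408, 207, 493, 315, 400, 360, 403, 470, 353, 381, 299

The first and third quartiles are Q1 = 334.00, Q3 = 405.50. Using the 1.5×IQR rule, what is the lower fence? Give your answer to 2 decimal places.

226.75

IQR = Q3 − Q1 = 405.50 − 334.00 = 71.50.
Lower fence = Q1 − 1.5·IQR = 334.00 − 107.25 = 226.75.
Upper fence = Q3 + 1.5·IQR = 405.50 + 107.25 = 512.75.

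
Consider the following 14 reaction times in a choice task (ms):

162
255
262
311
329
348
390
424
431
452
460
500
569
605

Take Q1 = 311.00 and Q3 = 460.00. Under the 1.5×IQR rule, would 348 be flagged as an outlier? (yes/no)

no

IQR = Q3 − Q1 = 460.00 − 311.00 = 149.00.
Lower fence = Q1 − 1.5·IQR = 311.00 − 223.50 = 87.50.
Upper fence = Q3 + 1.5·IQR = 460.00 + 223.50 = 683.50.
348 lies within [87.50, 683.50].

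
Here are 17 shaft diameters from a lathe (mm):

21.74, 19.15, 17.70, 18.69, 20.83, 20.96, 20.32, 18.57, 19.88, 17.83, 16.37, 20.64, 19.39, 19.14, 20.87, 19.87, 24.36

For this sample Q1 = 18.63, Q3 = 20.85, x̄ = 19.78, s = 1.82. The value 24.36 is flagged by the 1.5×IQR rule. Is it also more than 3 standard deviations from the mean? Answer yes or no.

z = (24.36 − 19.78) / 1.82 = 2.52.
|z| = 2.52 ≤ 3.

no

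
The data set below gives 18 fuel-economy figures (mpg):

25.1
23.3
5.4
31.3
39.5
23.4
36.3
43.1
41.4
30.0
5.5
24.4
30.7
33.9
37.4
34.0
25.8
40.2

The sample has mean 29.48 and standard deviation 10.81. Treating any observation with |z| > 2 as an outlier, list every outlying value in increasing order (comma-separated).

Cutoffs at x̄ ± 2s: 29.48 ± 2·10.81 = [7.86, 51.10].
5.4: z = -2.23, |z| > 2 → outlier.
5.5: z = -2.22, |z| > 2 → outlier.
Every other value lies within [7.86, 51.10].

5.4, 5.5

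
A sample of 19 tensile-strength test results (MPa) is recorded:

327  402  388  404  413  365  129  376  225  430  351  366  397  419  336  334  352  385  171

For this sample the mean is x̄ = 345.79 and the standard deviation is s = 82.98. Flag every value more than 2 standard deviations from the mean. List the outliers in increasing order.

Cutoffs at x̄ ± 2s: 345.79 ± 2·82.98 = [179.83, 511.75].
129: z = -2.61, |z| > 2 → outlier.
171: z = -2.11, |z| > 2 → outlier.
Every other value lies within [179.83, 511.75].

129, 171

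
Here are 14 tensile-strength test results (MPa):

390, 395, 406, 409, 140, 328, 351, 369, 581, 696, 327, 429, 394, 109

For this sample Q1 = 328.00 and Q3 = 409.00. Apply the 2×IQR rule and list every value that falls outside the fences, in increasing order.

109, 140, 581, 696

IQR = Q3 − Q1 = 409.00 − 328.00 = 81.00.
Lower fence = Q1 − 2·IQR = 328.00 − 162.00 = 166.00.
Upper fence = Q3 + 2·IQR = 409.00 + 162.00 = 571.00.
109 < 166.00 → outlier.
140 < 166.00 → outlier.
581 > 571.00 → outlier.
696 > 571.00 → outlier.
All remaining values lie within [166.00, 571.00].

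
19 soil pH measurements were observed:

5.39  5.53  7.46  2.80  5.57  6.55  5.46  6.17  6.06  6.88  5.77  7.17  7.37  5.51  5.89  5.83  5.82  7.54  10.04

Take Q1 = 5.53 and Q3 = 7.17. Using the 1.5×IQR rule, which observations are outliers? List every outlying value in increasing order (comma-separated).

IQR = Q3 − Q1 = 7.17 − 5.53 = 1.64.
Lower fence = Q1 − 1.5·IQR = 5.53 − 2.46 = 3.07.
Upper fence = Q3 + 1.5·IQR = 7.17 + 2.46 = 9.63.
2.80 < 3.07 → outlier.
10.04 > 9.63 → outlier.
All remaining values lie within [3.07, 9.63].

2.80, 10.04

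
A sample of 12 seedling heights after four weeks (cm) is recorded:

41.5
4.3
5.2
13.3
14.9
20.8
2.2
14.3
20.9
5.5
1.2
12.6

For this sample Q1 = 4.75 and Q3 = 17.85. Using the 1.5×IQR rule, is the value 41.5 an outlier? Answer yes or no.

yes

IQR = Q3 − Q1 = 17.85 − 4.75 = 13.10.
Lower fence = Q1 − 1.5·IQR = 4.75 − 19.65 = -14.90.
Upper fence = Q3 + 1.5·IQR = 17.85 + 19.65 = 37.50.
41.5 lies above the upper fence.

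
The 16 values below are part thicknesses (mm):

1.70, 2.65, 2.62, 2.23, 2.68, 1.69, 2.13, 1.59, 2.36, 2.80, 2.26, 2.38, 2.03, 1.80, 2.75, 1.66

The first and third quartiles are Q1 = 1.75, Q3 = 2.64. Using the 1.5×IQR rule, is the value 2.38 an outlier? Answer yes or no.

no

IQR = Q3 − Q1 = 2.64 − 1.75 = 0.89.
Lower fence = Q1 − 1.5·IQR = 1.75 − 1.335 = 0.415.
Upper fence = Q3 + 1.5·IQR = 2.64 + 1.335 = 3.975.
2.38 lies within [0.415, 3.975].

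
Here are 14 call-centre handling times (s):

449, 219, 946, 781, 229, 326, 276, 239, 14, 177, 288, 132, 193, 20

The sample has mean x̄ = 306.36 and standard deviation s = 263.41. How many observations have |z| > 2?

Cutoffs: x̄ ± 2s = [-220.46, 833.18].
Outside the cutoffs: 946.

1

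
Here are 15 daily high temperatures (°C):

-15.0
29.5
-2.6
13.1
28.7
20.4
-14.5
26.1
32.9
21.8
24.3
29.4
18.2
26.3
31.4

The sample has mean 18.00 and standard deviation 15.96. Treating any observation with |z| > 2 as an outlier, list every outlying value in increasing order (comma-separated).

Cutoffs at x̄ ± 2s: 18.00 ± 2·15.96 = [-13.92, 49.92].
-15.0: z = -2.07, |z| > 2 → outlier.
-14.5: z = -2.04, |z| > 2 → outlier.
Every other value lies within [-13.92, 49.92].

-15.0, -14.5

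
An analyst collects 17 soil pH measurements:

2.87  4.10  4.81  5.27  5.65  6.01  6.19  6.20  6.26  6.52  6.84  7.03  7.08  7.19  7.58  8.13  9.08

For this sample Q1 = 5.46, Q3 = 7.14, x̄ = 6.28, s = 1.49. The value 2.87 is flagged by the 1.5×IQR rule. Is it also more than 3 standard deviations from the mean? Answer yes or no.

no

z = (2.87 − 6.28) / 1.49 = -2.29.
|z| = 2.29 ≤ 3.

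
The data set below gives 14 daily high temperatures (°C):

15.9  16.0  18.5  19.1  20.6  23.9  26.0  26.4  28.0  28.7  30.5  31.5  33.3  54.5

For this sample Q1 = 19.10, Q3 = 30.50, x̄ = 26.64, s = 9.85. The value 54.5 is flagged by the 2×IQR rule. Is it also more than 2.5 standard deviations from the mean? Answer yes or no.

z = (54.5 − 26.64) / 9.85 = 2.83.
|z| = 2.83 > 2.5.

yes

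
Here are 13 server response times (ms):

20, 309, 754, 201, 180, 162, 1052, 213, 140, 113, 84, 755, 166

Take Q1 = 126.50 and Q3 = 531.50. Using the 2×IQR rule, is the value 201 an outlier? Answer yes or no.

no

IQR = Q3 − Q1 = 531.50 − 126.50 = 405.00.
Lower fence = Q1 − 2·IQR = 126.50 − 810.00 = -683.50.
Upper fence = Q3 + 2·IQR = 531.50 + 810.00 = 1341.50.
201 lies within [-683.50, 1341.50].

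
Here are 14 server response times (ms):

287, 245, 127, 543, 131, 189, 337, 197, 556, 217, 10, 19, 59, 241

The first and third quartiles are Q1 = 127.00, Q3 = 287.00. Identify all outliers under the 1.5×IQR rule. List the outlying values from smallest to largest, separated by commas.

543, 556

IQR = Q3 − Q1 = 287.00 − 127.00 = 160.00.
Lower fence = Q1 − 1.5·IQR = 127.00 − 240.00 = -113.00.
Upper fence = Q3 + 1.5·IQR = 287.00 + 240.00 = 527.00.
543 > 527.00 → outlier.
556 > 527.00 → outlier.
All remaining values lie within [-113.00, 527.00].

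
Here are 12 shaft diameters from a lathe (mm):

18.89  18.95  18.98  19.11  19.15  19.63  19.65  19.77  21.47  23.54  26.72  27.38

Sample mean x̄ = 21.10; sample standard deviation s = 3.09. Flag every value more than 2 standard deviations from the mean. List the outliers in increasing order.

27.38

Cutoffs at x̄ ± 2s: 21.10 ± 2·3.09 = [14.92, 27.28].
27.38: z = 2.03, |z| > 2 → outlier.
Every other value lies within [14.92, 27.28].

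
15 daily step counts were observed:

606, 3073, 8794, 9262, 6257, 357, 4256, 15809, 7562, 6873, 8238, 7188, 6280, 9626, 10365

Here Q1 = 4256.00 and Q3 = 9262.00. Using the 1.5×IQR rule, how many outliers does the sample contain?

0

IQR = 5006.00; fences at 4256.00 − 7509.00 = -3253.00 and 9262.00 + 7509.00 = 16771.00.
Every value lies within the cutoffs.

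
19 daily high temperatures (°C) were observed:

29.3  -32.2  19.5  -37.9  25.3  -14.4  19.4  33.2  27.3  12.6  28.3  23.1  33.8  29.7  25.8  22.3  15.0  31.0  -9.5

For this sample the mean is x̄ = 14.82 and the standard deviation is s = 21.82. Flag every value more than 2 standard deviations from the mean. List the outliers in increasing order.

-37.9, -32.2

Cutoffs at x̄ ± 2s: 14.82 ± 2·21.82 = [-28.82, 58.46].
-37.9: z = -2.42, |z| > 2 → outlier.
-32.2: z = -2.15, |z| > 2 → outlier.
Every other value lies within [-28.82, 58.46].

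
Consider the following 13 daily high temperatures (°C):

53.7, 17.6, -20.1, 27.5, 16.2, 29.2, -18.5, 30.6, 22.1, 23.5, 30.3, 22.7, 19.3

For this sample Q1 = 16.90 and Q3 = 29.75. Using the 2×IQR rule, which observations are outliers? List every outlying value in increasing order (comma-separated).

-20.1, -18.5

IQR = Q3 − Q1 = 29.75 − 16.90 = 12.85.
Lower fence = Q1 − 2·IQR = 16.90 − 25.70 = -8.80.
Upper fence = Q3 + 2·IQR = 29.75 + 25.70 = 55.45.
-20.1 < -8.80 → outlier.
-18.5 < -8.80 → outlier.
All remaining values lie within [-8.80, 55.45].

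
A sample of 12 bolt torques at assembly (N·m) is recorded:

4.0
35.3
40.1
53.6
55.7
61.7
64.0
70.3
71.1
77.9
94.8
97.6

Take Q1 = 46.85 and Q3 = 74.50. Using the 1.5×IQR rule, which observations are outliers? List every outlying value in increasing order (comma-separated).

IQR = Q3 − Q1 = 74.50 − 46.85 = 27.65.
Lower fence = Q1 − 1.5·IQR = 46.85 − 41.475 = 5.375.
Upper fence = Q3 + 1.5·IQR = 74.50 + 41.475 = 115.975.
4.0 < 5.375 → outlier.
All remaining values lie within [5.375, 115.975].

4.0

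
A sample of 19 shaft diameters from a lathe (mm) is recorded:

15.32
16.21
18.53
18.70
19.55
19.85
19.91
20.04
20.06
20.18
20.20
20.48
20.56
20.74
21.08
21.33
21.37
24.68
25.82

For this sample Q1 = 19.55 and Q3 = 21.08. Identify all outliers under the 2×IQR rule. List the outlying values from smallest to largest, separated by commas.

15.32, 16.21, 24.68, 25.82

IQR = Q3 − Q1 = 21.08 − 19.55 = 1.53.
Lower fence = Q1 − 2·IQR = 19.55 − 3.06 = 16.49.
Upper fence = Q3 + 2·IQR = 21.08 + 3.06 = 24.14.
15.32 < 16.49 → outlier.
16.21 < 16.49 → outlier.
24.68 > 24.14 → outlier.
25.82 > 24.14 → outlier.
All remaining values lie within [16.49, 24.14].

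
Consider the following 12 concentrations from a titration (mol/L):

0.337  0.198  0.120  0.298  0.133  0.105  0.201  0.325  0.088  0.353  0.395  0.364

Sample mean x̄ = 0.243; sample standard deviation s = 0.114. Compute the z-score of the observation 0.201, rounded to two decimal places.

-0.37

z = (0.201 − 0.243) / 0.114 = -0.37.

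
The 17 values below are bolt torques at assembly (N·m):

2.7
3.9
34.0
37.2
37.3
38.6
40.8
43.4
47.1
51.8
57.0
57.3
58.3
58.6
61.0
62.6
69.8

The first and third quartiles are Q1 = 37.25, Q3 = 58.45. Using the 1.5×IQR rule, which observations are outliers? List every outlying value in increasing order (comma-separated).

IQR = Q3 − Q1 = 58.45 − 37.25 = 21.20.
Lower fence = Q1 − 1.5·IQR = 37.25 − 31.80 = 5.45.
Upper fence = Q3 + 1.5·IQR = 58.45 + 31.80 = 90.25.
2.7 < 5.45 → outlier.
3.9 < 5.45 → outlier.
All remaining values lie within [5.45, 90.25].

2.7, 3.9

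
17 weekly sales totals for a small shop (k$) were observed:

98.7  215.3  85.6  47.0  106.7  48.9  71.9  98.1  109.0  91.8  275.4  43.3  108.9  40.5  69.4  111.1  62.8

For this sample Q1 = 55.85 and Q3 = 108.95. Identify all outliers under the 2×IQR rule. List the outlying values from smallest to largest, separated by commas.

IQR = Q3 − Q1 = 108.95 − 55.85 = 53.10.
Lower fence = Q1 − 2·IQR = 55.85 − 106.20 = -50.35.
Upper fence = Q3 + 2·IQR = 108.95 + 106.20 = 215.15.
215.3 > 215.15 → outlier.
275.4 > 215.15 → outlier.
All remaining values lie within [-50.35, 215.15].

215.3, 275.4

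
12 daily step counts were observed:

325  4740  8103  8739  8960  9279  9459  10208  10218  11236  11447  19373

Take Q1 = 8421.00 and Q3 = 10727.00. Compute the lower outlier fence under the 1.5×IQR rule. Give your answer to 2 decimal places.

IQR = Q3 − Q1 = 10727.00 − 8421.00 = 2306.00.
Lower fence = Q1 − 1.5·IQR = 8421.00 − 3459.00 = 4962.00.
Upper fence = Q3 + 1.5·IQR = 10727.00 + 3459.00 = 14186.00.

4962.00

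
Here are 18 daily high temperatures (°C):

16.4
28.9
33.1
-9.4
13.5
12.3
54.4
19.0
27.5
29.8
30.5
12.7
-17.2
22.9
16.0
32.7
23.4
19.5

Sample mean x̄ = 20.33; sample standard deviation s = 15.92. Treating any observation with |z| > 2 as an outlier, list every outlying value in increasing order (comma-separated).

Cutoffs at x̄ ± 2s: 20.33 ± 2·15.92 = [-11.51, 52.17].
-17.2: z = -2.36, |z| > 2 → outlier.
54.4: z = 2.14, |z| > 2 → outlier.
Every other value lies within [-11.51, 52.17].

-17.2, 54.4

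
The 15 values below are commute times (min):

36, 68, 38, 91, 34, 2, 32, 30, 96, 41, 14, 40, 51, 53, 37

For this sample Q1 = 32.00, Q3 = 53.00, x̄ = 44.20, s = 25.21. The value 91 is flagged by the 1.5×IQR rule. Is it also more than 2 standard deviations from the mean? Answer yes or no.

z = (91 − 44.20) / 25.21 = 1.86.
|z| = 1.86 ≤ 2.

no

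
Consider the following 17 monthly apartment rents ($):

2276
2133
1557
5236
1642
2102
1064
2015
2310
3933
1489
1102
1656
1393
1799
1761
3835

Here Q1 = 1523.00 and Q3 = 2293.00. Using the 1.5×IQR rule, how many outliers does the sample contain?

3

IQR = 770.00; fences at 1523.00 − 1155.00 = 368.00 and 2293.00 + 1155.00 = 3448.00.
Outside the cutoffs: 3835, 3933, 5236.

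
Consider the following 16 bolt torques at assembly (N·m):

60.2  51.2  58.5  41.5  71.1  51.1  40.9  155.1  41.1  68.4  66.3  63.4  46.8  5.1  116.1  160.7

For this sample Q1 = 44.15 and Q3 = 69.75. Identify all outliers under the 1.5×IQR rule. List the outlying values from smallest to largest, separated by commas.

IQR = Q3 − Q1 = 69.75 − 44.15 = 25.60.
Lower fence = Q1 − 1.5·IQR = 44.15 − 38.40 = 5.75.
Upper fence = Q3 + 1.5·IQR = 69.75 + 38.40 = 108.15.
5.1 < 5.75 → outlier.
116.1 > 108.15 → outlier.
155.1 > 108.15 → outlier.
160.7 > 108.15 → outlier.
All remaining values lie within [5.75, 108.15].

5.1, 116.1, 155.1, 160.7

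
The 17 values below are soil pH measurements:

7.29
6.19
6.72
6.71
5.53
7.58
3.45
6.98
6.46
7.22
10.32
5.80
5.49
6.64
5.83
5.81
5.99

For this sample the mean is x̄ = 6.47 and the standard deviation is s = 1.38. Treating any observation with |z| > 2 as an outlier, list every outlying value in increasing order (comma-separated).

Cutoffs at x̄ ± 2s: 6.47 ± 2·1.38 = [3.71, 9.23].
3.45: z = -2.19, |z| > 2 → outlier.
10.32: z = 2.79, |z| > 2 → outlier.
Every other value lies within [3.71, 9.23].

3.45, 10.32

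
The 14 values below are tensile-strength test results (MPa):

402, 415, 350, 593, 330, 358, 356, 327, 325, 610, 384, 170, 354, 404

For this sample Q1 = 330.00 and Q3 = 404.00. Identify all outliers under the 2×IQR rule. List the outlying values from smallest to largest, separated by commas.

170, 593, 610

IQR = Q3 − Q1 = 404.00 − 330.00 = 74.00.
Lower fence = Q1 − 2·IQR = 330.00 − 148.00 = 182.00.
Upper fence = Q3 + 2·IQR = 404.00 + 148.00 = 552.00.
170 < 182.00 → outlier.
593 > 552.00 → outlier.
610 > 552.00 → outlier.
All remaining values lie within [182.00, 552.00].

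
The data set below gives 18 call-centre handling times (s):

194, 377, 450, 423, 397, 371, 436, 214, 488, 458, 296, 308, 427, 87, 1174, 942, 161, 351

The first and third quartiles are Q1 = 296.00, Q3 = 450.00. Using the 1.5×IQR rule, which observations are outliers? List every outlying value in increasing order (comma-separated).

IQR = Q3 − Q1 = 450.00 − 296.00 = 154.00.
Lower fence = Q1 − 1.5·IQR = 296.00 − 231.00 = 65.00.
Upper fence = Q3 + 1.5·IQR = 450.00 + 231.00 = 681.00.
942 > 681.00 → outlier.
1174 > 681.00 → outlier.
All remaining values lie within [65.00, 681.00].

942, 1174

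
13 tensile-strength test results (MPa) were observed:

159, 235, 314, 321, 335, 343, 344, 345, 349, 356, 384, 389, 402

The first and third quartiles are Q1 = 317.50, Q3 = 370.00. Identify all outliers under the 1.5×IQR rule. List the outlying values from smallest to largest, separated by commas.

159, 235

IQR = Q3 − Q1 = 370.00 − 317.50 = 52.50.
Lower fence = Q1 − 1.5·IQR = 317.50 − 78.75 = 238.75.
Upper fence = Q3 + 1.5·IQR = 370.00 + 78.75 = 448.75.
159 < 238.75 → outlier.
235 < 238.75 → outlier.
All remaining values lie within [238.75, 448.75].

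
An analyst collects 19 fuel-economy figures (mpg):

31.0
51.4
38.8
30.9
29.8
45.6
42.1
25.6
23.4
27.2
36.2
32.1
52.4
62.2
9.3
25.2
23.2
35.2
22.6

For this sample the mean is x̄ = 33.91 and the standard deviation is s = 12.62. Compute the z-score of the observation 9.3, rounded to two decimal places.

-1.95

z = (9.3 − 33.91) / 12.62 = -1.95.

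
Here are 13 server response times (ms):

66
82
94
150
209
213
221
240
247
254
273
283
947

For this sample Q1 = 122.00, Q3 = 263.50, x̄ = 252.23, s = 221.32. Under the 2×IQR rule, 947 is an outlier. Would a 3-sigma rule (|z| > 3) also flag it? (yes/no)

z = (947 − 252.23) / 221.32 = 3.14.
|z| = 3.14 > 3.

yes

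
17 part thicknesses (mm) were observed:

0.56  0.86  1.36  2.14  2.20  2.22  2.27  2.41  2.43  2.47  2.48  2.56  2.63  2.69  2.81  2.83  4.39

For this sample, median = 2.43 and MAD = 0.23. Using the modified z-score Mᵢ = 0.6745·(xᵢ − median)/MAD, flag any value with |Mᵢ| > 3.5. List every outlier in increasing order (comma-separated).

0.56, 0.86, 4.39

|Mᵢ| > 3.5 ⇔ |xᵢ − 2.43| > 3.5·0.23/0.6745 = 1.19.
So outliers lie outside [1.24, 3.62].
0.56: M = -5.48 → outlier.
0.86: M = -4.60 → outlier.
4.39: M = 5.75 → outlier.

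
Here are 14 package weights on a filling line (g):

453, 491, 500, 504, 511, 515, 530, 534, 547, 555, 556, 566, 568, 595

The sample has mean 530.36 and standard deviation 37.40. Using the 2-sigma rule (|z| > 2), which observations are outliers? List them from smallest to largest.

453

Cutoffs at x̄ ± 2s: 530.36 ± 2·37.40 = [455.56, 605.16].
453: z = -2.07, |z| > 2 → outlier.
Every other value lies within [455.56, 605.16].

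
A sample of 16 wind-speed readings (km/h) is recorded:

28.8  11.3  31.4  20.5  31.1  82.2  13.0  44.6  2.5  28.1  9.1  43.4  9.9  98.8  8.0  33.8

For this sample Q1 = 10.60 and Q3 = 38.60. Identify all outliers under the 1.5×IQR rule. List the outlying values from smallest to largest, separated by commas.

82.2, 98.8

IQR = Q3 − Q1 = 38.60 − 10.60 = 28.00.
Lower fence = Q1 − 1.5·IQR = 10.60 − 42.00 = -31.40.
Upper fence = Q3 + 1.5·IQR = 38.60 + 42.00 = 80.60.
82.2 > 80.60 → outlier.
98.8 > 80.60 → outlier.
All remaining values lie within [-31.40, 80.60].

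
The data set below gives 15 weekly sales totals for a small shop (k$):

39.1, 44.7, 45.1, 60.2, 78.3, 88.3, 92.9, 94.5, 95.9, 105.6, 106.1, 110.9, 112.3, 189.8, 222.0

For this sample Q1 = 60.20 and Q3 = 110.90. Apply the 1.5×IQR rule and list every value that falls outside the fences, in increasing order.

189.8, 222.0

IQR = Q3 − Q1 = 110.90 − 60.20 = 50.70.
Lower fence = Q1 − 1.5·IQR = 60.20 − 76.05 = -15.85.
Upper fence = Q3 + 1.5·IQR = 110.90 + 76.05 = 186.95.
189.8 > 186.95 → outlier.
222.0 > 186.95 → outlier.
All remaining values lie within [-15.85, 186.95].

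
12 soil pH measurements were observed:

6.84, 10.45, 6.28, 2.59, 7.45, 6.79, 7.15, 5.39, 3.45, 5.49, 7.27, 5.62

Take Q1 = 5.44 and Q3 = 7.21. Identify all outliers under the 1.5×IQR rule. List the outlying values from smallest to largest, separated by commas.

IQR = Q3 − Q1 = 7.21 − 5.44 = 1.77.
Lower fence = Q1 − 1.5·IQR = 5.44 − 2.655 = 2.785.
Upper fence = Q3 + 1.5·IQR = 7.21 + 2.655 = 9.865.
2.59 < 2.785 → outlier.
10.45 > 9.865 → outlier.
All remaining values lie within [2.785, 9.865].

2.59, 10.45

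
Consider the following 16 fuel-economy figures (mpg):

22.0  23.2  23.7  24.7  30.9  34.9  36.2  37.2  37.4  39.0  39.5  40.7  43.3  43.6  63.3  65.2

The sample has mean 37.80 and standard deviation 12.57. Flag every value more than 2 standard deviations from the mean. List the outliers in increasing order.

Cutoffs at x̄ ± 2s: 37.80 ± 2·12.57 = [12.66, 62.94].
63.3: z = 2.03, |z| > 2 → outlier.
65.2: z = 2.18, |z| > 2 → outlier.
Every other value lies within [12.66, 62.94].

63.3, 65.2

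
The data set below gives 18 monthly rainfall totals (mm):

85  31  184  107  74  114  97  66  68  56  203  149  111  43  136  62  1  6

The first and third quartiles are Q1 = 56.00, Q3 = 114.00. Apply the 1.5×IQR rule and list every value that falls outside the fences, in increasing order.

203

IQR = Q3 − Q1 = 114.00 − 56.00 = 58.00.
Lower fence = Q1 − 1.5·IQR = 56.00 − 87.00 = -31.00.
Upper fence = Q3 + 1.5·IQR = 114.00 + 87.00 = 201.00.
203 > 201.00 → outlier.
All remaining values lie within [-31.00, 201.00].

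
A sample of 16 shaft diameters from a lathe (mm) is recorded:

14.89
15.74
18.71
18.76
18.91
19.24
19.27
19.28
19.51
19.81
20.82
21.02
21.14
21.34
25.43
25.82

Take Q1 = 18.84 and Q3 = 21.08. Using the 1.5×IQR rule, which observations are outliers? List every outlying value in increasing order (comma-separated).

14.89, 25.43, 25.82

IQR = Q3 − Q1 = 21.08 − 18.84 = 2.24.
Lower fence = Q1 − 1.5·IQR = 18.84 − 3.36 = 15.48.
Upper fence = Q3 + 1.5·IQR = 21.08 + 3.36 = 24.44.
14.89 < 15.48 → outlier.
25.43 > 24.44 → outlier.
25.82 > 24.44 → outlier.
All remaining values lie within [15.48, 24.44].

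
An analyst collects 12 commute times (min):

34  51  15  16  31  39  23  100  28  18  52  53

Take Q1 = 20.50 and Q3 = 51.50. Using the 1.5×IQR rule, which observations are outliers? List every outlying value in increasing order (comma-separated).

100

IQR = Q3 − Q1 = 51.50 − 20.50 = 31.00.
Lower fence = Q1 − 1.5·IQR = 20.50 − 46.50 = -26.00.
Upper fence = Q3 + 1.5·IQR = 51.50 + 46.50 = 98.00.
100 > 98.00 → outlier.
All remaining values lie within [-26.00, 98.00].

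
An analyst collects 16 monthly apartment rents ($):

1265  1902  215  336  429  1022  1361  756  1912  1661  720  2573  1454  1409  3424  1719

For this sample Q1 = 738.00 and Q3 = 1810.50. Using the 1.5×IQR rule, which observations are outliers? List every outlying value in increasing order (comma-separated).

3424

IQR = Q3 − Q1 = 1810.50 − 738.00 = 1072.50.
Lower fence = Q1 − 1.5·IQR = 738.00 − 1608.75 = -870.75.
Upper fence = Q3 + 1.5·IQR = 1810.50 + 1608.75 = 3419.25.
3424 > 3419.25 → outlier.
All remaining values lie within [-870.75, 3419.25].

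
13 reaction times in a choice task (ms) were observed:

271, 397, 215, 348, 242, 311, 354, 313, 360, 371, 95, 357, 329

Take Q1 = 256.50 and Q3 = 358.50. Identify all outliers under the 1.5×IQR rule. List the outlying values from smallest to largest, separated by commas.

IQR = Q3 − Q1 = 358.50 − 256.50 = 102.00.
Lower fence = Q1 − 1.5·IQR = 256.50 − 153.00 = 103.50.
Upper fence = Q3 + 1.5·IQR = 358.50 + 153.00 = 511.50.
95 < 103.50 → outlier.
All remaining values lie within [103.50, 511.50].

95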